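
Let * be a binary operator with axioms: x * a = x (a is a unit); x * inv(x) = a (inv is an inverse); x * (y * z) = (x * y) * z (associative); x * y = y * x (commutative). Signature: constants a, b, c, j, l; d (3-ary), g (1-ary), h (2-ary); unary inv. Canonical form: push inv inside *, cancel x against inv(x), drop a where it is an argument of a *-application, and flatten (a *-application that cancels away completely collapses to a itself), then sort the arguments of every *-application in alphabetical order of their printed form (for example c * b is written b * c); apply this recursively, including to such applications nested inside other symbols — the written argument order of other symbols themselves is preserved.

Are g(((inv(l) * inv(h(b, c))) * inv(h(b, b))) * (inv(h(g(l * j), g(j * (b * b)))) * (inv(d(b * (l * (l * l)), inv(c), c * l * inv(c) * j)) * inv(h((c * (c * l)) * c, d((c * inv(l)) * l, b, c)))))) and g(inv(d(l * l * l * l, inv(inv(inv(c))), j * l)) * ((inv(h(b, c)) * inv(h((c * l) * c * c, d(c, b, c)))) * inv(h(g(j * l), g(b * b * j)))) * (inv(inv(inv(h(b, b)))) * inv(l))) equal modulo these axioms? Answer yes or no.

Left:  g(((inv(l) * inv(h(b, c))) * inv(h(b, b))) * (inv(h(g(l * j), g(j * (b * b)))) * (inv(d(b * (l * (l * l)), inv(c), c * l * inv(c) * j)) * inv(h((c * (c * l)) * c, d((c * inv(l)) * l, b, c))))))
  Focus inside:  ((inv(l) * inv(h(b, c))) * inv(h(b, b))) * (inv(h(g(l * j), g(j * (b * b)))) * (inv(d(b * (l * (l * l)), inv(c), c * l * inv(c) * j)) * inv(h((c * (c * l)) * c, d((c * inv(l)) * l, b, c)))))
  Collect terms:  inv(l) * inv(h(b, c)) * inv(h(b, b)) * inv(h(g(j * l), g(b * b * j))) * inv(d(b * l * l * l, inv(c), j * l)) * inv(h(c * c * c * l, d(c, b, c)))
  Sort:  inv(d(b * l * l * l, inv(c), j * l)) * inv(h(b, b)) * inv(h(b, c)) * inv(h(c * c * c * l, d(c, b, c))) * inv(h(g(j * l), g(b * b * j))) * inv(l)
  Put back:  g(inv(d(b * l * l * l, inv(c), j * l)) * inv(h(b, b)) * inv(h(b, c)) * inv(h(c * c * c * l, d(c, b, c))) * inv(h(g(j * l), g(b * b * j))) * inv(l))
Right:  g(inv(d(l * l * l * l, inv(inv(inv(c))), j * l)) * ((inv(h(b, c)) * inv(h((c * l) * c * c, d(c, b, c)))) * inv(h(g(j * l), g(b * b * j)))) * (inv(inv(inv(h(b, b)))) * inv(l)))
  Descend into:  inv(d(l * l * l * l, inv(inv(inv(c))), j * l)) * ((inv(h(b, c)) * inv(h((c * l) * c * c, d(c, b, c)))) * inv(h(g(j * l), g(b * b * j)))) * (inv(inv(inv(h(b, b)))) * inv(l))
  Push inv inside:  distribute inv over * and collapse double inv
  Combine occurrences:  inv(d(l * l * l * l, inv(c), j * l)) * inv(h(b, c)) * inv(h(c * c * c * l, d(c, b, c))) * inv(h(g(j * l), g(b * b * j))) * inv(h(b, b)) * inv(l)
  Sort:  inv(d(l * l * l * l, inv(c), j * l)) * inv(h(b, b)) * inv(h(b, c)) * inv(h(c * c * c * l, d(c, b, c))) * inv(h(g(j * l), g(b * b * j))) * inv(l)
  Put back:  g(inv(d(l * l * l * l, inv(c), j * l)) * inv(h(b, b)) * inv(h(b, c)) * inv(h(c * c * c * l, d(c, b, c))) * inv(h(g(j * l), g(b * b * j))) * inv(l))

Answer: no — g(inv(d(b * l * l * l, inv(c), j * l)) * inv(h(b, b)) * inv(h(b, c)) * inv(h(c * c * c * l, d(c, b, c))) * inv(h(g(j * l), g(b * b * j))) * inv(l)) vs g(inv(d(l * l * l * l, inv(c), j * l)) * inv(h(b, b)) * inv(h(b, c)) * inv(h(c * c * c * l, d(c, b, c))) * inv(h(g(j * l), g(b * b * j))) * inv(l))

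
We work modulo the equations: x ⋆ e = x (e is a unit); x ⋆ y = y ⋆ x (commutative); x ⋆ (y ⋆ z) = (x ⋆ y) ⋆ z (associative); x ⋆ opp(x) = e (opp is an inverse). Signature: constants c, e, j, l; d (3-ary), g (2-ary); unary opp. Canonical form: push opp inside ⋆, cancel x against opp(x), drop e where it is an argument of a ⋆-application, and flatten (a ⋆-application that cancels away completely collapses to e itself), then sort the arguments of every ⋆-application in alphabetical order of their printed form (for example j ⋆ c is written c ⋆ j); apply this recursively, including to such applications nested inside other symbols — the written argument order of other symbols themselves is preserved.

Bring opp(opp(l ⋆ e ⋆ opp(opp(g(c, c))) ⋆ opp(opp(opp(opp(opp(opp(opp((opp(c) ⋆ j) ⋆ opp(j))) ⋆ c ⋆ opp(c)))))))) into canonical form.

Answer: c ⋆ g(c, c) ⋆ l

Derivation:
Push opp inside:  distribute opp over ⋆ and collapse double opp
Inverses cancel:  j cancels
Combine occurrences:  l ⋆ g(c, c) ⋆ c
Order the arguments:  c ⋆ g(c, c) ⋆ l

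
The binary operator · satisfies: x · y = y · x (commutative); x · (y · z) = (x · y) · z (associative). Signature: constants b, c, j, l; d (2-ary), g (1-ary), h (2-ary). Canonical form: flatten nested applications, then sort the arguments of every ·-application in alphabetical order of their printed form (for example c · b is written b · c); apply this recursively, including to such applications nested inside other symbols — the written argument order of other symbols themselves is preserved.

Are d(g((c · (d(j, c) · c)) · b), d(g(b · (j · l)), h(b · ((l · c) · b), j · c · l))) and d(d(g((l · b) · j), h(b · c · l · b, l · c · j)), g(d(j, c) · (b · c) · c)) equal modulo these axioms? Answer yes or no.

Answer: no — d(g(b · c · c · d(j, c)), d(g(b · j · l), h(b · b · c · l, c · j · l))) vs d(d(g(b · j · l), h(b · b · c · l, c · j · l)), g(b · c · c · d(j, c)))

Derivation:
Left:  d(g((c · (d(j, c) · c)) · b), d(g(b · (j · l)), h(b · ((l · c) · b), j · c · l)))
  Work inside:  (c · (d(j, c) · c)) · b
  Merge nested applications:  c · d(j, c) · c · b
  Sort:  b · c · c · d(j, c)
  Put back:  d(g(b · c · c · d(j, c)), d(g(b · j · l), h(b · b · c · l, c · j · l)))
Right:  d(d(g((l · b) · j), h(b · c · l · b, l · c · j)), g(d(j, c) · (b · c) · c))
  Work inside:  d(j, c) · (b · c) · c
  Merge nested applications:  d(j, c) · b · c · c
  Sort arguments:  b · c · c · d(j, c)
  Rebuild:  d(d(g(b · j · l), h(b · b · c · l, c · j · l)), g(b · c · c · d(j, c)))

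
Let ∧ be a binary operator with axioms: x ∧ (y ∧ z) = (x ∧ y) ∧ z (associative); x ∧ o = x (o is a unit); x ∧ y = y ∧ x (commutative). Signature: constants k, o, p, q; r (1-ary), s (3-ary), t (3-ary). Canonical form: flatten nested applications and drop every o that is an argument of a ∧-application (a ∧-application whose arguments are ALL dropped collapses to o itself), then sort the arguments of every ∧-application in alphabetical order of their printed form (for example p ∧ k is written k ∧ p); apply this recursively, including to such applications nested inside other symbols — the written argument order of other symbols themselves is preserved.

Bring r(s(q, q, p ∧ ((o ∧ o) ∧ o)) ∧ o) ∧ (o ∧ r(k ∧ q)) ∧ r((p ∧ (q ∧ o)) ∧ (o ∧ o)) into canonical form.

Answer: r(k ∧ q) ∧ r(p ∧ q) ∧ r(s(q, q, p))

Derivation:
Merge nested applications:  r(s(q, q, p ∧ ((o ∧ o) ∧ o)) ∧ o) ∧ o ∧ r(k ∧ q) ∧ r((p ∧ (q ∧ o)) ∧ (o ∧ o))
Inside:  r(s(q, q, p ∧ ((o ∧ o) ∧ o)) ∧ o)  →  r(s(q, q, p))
Simplify inside:  r((p ∧ (q ∧ o)) ∧ (o ∧ o))  →  r(p ∧ q)
Unit:  drop o
Sort:  r(k ∧ q) ∧ r(p ∧ q) ∧ r(s(q, q, p))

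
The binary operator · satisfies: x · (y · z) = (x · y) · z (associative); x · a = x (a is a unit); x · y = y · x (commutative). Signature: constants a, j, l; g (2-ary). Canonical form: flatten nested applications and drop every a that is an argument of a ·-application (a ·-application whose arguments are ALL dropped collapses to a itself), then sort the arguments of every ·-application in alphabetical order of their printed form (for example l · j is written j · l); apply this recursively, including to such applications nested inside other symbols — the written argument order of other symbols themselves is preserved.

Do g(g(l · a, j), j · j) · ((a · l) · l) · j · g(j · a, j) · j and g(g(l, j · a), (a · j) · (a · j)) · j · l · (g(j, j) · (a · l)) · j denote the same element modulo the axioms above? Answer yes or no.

Answer: yes — both canonical forms are g(g(l, j), j · j) · g(j, j) · j · j · l · l

Derivation:
Left:  g(g(l · a, j), j · j) · ((a · l) · l) · j · g(j · a, j) · j
  Flatten:  g(g(l · a, j), j · j) · a · l · l · j · g(j · a, j) · j
  Inside:  g(g(l · a, j), j · j)  →  g(g(l, j), j · j)
  Canonicalize subterm:  g(j · a, j)  →  g(j, j)
  Drop the unit:  drop a
  Order the arguments:  g(g(l, j), j · j) · g(j, j) · j · j · l · l
Right:  g(g(l, j · a), (a · j) · (a · j)) · j · l · (g(j, j) · (a · l)) · j
  Merge nested applications:  g(g(l, j · a), (a · j) · (a · j)) · j · l · g(j, j) · a · l · j
  Canonicalize subterm:  g(g(l, j · a), (a · j) · (a · j))  →  g(g(l, j), j · j)
  Units out:  drop a
  Sort:  g(g(l, j), j · j) · g(j, j) · j · j · l · l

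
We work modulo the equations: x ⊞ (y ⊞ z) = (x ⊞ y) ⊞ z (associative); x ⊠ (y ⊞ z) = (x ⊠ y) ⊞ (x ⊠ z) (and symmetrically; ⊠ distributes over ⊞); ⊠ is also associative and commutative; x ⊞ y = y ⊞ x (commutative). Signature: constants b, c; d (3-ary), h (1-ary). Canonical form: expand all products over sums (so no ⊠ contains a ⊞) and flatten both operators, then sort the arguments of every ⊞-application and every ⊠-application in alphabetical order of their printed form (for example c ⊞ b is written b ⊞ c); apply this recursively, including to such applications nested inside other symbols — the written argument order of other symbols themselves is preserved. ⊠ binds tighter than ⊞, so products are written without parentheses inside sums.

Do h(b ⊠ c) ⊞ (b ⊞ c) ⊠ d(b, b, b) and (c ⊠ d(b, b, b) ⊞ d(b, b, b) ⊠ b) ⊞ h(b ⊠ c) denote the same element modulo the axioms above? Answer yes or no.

Left:  h(b ⊠ c) ⊞ (b ⊞ c) ⊠ d(b, b, b)
  Distribute:  h(b ⊠ c) ⊞ b ⊠ d(b, b, b) ⊞ c ⊠ d(b, b, b)
  Sort arguments:  b ⊠ d(b, b, b) ⊞ c ⊠ d(b, b, b) ⊞ h(b ⊠ c)
Right:  (c ⊠ d(b, b, b) ⊞ d(b, b, b) ⊠ b) ⊞ h(b ⊠ c)
  Un-nest:  c ⊠ d(b, b, b) ⊞ b ⊠ d(b, b, b) ⊞ h(b ⊠ c)
  Order the arguments:  b ⊠ d(b, b, b) ⊞ c ⊠ d(b, b, b) ⊞ h(b ⊠ c)

Answer: yes — both canonical forms are b ⊠ d(b, b, b) ⊞ c ⊠ d(b, b, b) ⊞ h(b ⊠ c)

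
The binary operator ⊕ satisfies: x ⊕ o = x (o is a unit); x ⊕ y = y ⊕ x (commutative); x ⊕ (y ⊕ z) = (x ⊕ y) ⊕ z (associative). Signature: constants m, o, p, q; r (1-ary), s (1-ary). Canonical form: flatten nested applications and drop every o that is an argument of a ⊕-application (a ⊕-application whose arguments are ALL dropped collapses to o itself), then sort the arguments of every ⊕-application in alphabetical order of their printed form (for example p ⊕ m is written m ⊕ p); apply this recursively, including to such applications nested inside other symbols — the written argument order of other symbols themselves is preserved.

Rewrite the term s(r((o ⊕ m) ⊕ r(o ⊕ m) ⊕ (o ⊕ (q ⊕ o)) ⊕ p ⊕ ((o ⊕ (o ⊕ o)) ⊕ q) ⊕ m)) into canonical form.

Descend into:  (o ⊕ m) ⊕ r(o ⊕ m) ⊕ (o ⊕ (q ⊕ o)) ⊕ p ⊕ ((o ⊕ (o ⊕ o)) ⊕ q) ⊕ m
Un-nest:  o ⊕ m ⊕ r(o ⊕ m) ⊕ o ⊕ q ⊕ o ⊕ p ⊕ o ⊕ o ⊕ o ⊕ q ⊕ m
Simplify inside:  r(o ⊕ m)  →  r(m)
Unit:  drop o (×6)
Sort arguments:  m ⊕ m ⊕ p ⊕ q ⊕ q ⊕ r(m)
Reassemble:  s(r(m ⊕ m ⊕ p ⊕ q ⊕ q ⊕ r(m)))

Answer: s(r(m ⊕ m ⊕ p ⊕ q ⊕ q ⊕ r(m)))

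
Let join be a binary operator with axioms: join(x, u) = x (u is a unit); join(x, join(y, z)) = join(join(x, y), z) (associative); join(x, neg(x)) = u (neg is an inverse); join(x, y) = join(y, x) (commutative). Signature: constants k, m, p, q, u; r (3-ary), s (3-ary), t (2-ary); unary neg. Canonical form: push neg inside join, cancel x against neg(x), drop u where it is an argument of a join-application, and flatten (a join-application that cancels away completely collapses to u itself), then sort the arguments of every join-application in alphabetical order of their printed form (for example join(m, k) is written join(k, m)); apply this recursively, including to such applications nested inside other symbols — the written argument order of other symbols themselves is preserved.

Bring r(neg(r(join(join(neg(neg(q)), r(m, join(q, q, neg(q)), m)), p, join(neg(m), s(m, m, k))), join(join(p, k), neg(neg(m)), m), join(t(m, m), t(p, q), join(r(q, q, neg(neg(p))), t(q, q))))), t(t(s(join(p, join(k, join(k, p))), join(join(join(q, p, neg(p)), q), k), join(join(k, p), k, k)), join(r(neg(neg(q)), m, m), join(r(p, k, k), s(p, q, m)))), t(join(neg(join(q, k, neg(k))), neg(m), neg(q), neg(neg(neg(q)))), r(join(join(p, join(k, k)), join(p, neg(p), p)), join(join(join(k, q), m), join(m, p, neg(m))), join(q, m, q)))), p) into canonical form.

Answer: r(neg(r(join(neg(m), p, q, r(m, q, m), s(m, m, k)), join(k, m, m, p), join(r(q, q, p), t(m, m), t(p, q), t(q, q)))), t(t(s(join(k, k, p, p), join(k, q, q), join(k, k, k, p)), join(r(p, k, k), r(q, m, m), s(p, q, m))), t(join(neg(m), neg(q), neg(q), neg(q)), r(join(k, k, p, p), join(k, m, p, q), join(m, q, q)))), p)

Derivation:
Work inside:  join(join(neg(neg(q)), r(m, join(q, q, neg(q)), m)), p, join(neg(m), s(m, m, k)))
Push neg inside:  distribute neg over join and collapse double neg
Combine occurrences:  join(q, r(m, q, m), p, neg(m), s(m, m, k))
Order the arguments:  join(neg(m), p, q, r(m, q, m), s(m, m, k))
Put back:  r(neg(r(join(neg(m), p, q, r(m, q, m), s(m, m, k)), join(k, m, m, p), join(r(q, q, p), t(m, m), t(p, q), t(q, q)))), t(t(s(join(k, k, p, p), join(k, q, q), join(k, k, k, p)), join(r(p, k, k), r(q, m, m), s(p, q, m))), t(join(neg(m), neg(q), neg(q), neg(q)), r(join(k, k, p, p), join(k, m, p, q), join(m, q, q)))), p)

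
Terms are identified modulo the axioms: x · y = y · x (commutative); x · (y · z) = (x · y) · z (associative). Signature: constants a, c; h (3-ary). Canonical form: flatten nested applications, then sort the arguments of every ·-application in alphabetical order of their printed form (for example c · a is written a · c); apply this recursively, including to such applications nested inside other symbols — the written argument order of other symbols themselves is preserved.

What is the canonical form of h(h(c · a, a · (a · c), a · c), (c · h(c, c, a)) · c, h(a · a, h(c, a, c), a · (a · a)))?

Descend into:  (c · h(c, c, a)) · c
Flatten:  c · h(c, c, a) · c
Sort arguments:  c · c · h(c, c, a)
Put back:  h(h(a · c, a · a · c, a · c), c · c · h(c, c, a), h(a · a, h(c, a, c), a · a · a))

Answer: h(h(a · c, a · a · c, a · c), c · c · h(c, c, a), h(a · a, h(c, a, c), a · a · a))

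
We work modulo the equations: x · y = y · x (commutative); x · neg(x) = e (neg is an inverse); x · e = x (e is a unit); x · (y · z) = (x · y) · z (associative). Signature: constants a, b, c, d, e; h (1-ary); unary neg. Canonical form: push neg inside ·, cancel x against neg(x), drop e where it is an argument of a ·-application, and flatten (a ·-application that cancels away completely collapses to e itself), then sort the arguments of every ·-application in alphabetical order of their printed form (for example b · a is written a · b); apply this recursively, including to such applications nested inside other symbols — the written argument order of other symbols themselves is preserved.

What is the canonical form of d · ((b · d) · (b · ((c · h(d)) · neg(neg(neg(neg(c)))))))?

Push neg inside:  distribute neg over · and collapse double neg
Combine occurrences:  d · d · b · b · c · c · h(d)
Order the arguments:  b · b · c · c · d · d · h(d)

Answer: b · b · c · c · d · d · h(d)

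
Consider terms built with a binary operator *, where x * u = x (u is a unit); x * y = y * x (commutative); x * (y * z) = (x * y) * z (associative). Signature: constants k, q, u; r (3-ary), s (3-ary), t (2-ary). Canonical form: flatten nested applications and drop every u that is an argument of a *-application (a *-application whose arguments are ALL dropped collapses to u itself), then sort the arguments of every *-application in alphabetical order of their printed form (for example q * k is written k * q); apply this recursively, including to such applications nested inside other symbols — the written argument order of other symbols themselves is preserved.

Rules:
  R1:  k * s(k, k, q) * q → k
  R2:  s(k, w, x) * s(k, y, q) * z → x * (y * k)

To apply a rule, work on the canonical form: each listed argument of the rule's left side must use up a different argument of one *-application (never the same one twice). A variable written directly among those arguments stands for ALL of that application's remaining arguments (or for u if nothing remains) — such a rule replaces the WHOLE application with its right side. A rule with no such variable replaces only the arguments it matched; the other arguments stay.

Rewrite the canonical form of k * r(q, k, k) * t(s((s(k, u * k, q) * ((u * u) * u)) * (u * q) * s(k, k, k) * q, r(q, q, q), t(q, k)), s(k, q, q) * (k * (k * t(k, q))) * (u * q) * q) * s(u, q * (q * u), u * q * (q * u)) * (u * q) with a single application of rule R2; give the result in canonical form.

Answer: k * q * r(q, k, k) * s(u, q * q, q * q) * t(s(k * k * k, r(q, q, q), t(q, k)), k * k * q * q * s(k, q, q) * t(k, q))

Derivation:
Canonical form:  k * q * r(q, k, k) * s(u, q * q, q * q) * t(s(q * q * s(k, k, k) * s(k, k, q), r(q, q, q), t(q, k)), k * k * q * q * s(k, q, q) * t(k, q))
R2 matches:  uses s(k, k, k), s(k, k, q);  w := k, x := k, y := k, z := q * q
The extension variable absorbs all remaining arguments, so the whole application is rewritten.
Result:  k * q * r(q, k, k) * s(u, q * q, q * q) * t(s(k * k * k, r(q, q, q), t(q, k)), k * k * q * q * s(k, q, q) * t(k, q))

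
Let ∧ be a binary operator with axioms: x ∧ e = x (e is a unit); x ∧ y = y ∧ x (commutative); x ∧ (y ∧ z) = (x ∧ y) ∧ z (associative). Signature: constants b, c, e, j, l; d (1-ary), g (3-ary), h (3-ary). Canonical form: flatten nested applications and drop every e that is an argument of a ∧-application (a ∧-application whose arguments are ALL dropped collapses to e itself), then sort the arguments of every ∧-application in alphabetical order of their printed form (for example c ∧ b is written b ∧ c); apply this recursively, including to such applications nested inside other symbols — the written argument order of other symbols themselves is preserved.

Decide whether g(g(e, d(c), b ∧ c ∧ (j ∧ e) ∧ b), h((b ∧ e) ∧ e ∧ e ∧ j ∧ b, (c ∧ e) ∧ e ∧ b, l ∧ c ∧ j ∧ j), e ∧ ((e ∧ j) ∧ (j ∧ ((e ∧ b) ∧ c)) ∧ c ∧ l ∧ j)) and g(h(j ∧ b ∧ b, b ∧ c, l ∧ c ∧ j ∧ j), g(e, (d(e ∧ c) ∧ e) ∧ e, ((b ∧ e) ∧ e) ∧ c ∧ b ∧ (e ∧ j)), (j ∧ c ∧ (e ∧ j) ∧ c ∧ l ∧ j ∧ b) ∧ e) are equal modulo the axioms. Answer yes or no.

Left:  g(g(e, d(c), b ∧ c ∧ (j ∧ e) ∧ b), h((b ∧ e) ∧ e ∧ e ∧ j ∧ b, (c ∧ e) ∧ e ∧ b, l ∧ c ∧ j ∧ j), e ∧ ((e ∧ j) ∧ (j ∧ ((e ∧ b) ∧ c)) ∧ c ∧ l ∧ j))
  Work inside:  e ∧ ((e ∧ j) ∧ (j ∧ ((e ∧ b) ∧ c)) ∧ c ∧ l ∧ j)
  Merge nested applications:  e ∧ e ∧ j ∧ j ∧ e ∧ b ∧ c ∧ c ∧ l ∧ j
  Drop the unit:  drop e (×3)
  Sort:  b ∧ c ∧ c ∧ j ∧ j ∧ j ∧ l
  Rebuild:  g(g(e, d(c), b ∧ b ∧ c ∧ j), h(b ∧ b ∧ j, b ∧ c, c ∧ j ∧ j ∧ l), b ∧ c ∧ c ∧ j ∧ j ∧ j ∧ l)
Right:  g(h(j ∧ b ∧ b, b ∧ c, l ∧ c ∧ j ∧ j), g(e, (d(e ∧ c) ∧ e) ∧ e, ((b ∧ e) ∧ e) ∧ c ∧ b ∧ (e ∧ j)), (j ∧ c ∧ (e ∧ j) ∧ c ∧ l ∧ j ∧ b) ∧ e)
  Focus inside:  (j ∧ c ∧ (e ∧ j) ∧ c ∧ l ∧ j ∧ b) ∧ e
  Un-nest:  j ∧ c ∧ e ∧ j ∧ c ∧ l ∧ j ∧ b ∧ e
  Drop the unit:  drop e (×2)
  Order the arguments:  b ∧ c ∧ c ∧ j ∧ j ∧ j ∧ l
  Reassemble:  g(h(b ∧ b ∧ j, b ∧ c, c ∧ j ∧ j ∧ l), g(e, d(c), b ∧ b ∧ c ∧ j), b ∧ c ∧ c ∧ j ∧ j ∧ j ∧ l)

Answer: no — g(g(e, d(c), b ∧ b ∧ c ∧ j), h(b ∧ b ∧ j, b ∧ c, c ∧ j ∧ j ∧ l), b ∧ c ∧ c ∧ j ∧ j ∧ j ∧ l) vs g(h(b ∧ b ∧ j, b ∧ c, c ∧ j ∧ j ∧ l), g(e, d(c), b ∧ b ∧ c ∧ j), b ∧ c ∧ c ∧ j ∧ j ∧ j ∧ l)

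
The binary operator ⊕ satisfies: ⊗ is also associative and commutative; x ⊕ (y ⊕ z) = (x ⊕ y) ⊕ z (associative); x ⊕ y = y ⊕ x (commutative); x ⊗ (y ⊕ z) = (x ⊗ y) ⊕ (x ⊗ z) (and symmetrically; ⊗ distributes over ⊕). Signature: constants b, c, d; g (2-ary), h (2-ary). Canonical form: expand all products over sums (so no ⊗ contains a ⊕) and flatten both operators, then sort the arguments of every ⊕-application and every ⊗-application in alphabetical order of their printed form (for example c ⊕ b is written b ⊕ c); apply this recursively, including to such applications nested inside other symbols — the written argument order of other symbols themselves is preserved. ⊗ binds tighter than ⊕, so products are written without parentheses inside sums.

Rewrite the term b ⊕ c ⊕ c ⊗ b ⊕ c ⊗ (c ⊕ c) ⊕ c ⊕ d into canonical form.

Expand:  b ⊕ c ⊕ b ⊗ c ⊕ c ⊗ c ⊕ c ⊗ c ⊕ c ⊕ d
Sort:  b ⊕ b ⊗ c ⊕ c ⊕ c ⊕ c ⊗ c ⊕ c ⊗ c ⊕ d

Answer: b ⊕ b ⊗ c ⊕ c ⊕ c ⊕ c ⊗ c ⊕ c ⊗ c ⊕ d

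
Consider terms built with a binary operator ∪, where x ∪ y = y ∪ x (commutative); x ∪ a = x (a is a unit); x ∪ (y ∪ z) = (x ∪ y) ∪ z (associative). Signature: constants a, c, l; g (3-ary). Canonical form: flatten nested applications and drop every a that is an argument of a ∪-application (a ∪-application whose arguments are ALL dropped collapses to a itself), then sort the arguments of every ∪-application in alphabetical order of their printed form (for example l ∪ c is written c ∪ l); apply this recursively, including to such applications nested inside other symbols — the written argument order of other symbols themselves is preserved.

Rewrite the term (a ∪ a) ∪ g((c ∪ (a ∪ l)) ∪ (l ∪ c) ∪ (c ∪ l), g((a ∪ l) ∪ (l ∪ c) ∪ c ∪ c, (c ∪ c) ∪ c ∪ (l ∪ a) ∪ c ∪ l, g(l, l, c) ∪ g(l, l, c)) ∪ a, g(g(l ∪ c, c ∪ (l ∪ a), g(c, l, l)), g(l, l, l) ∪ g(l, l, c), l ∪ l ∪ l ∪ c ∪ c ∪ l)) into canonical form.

Answer: g(c ∪ c ∪ c ∪ l ∪ l ∪ l, g(c ∪ c ∪ c ∪ l ∪ l, c ∪ c ∪ c ∪ c ∪ l ∪ l, g(l, l, c) ∪ g(l, l, c)), g(g(c ∪ l, c ∪ l, g(c, l, l)), g(l, l, c) ∪ g(l, l, l), c ∪ c ∪ l ∪ l ∪ l ∪ l))

Derivation:
Merge nested applications:  a ∪ a ∪ g((c ∪ (a ∪ l)) ∪ (l ∪ c) ∪ (c ∪ l), g((a ∪ l) ∪ (l ∪ c) ∪ c ∪ c, (c ∪ c) ∪ c ∪ (l ∪ a) ∪ c ∪ l, g(l, l, c) ∪ g(l, l, c)) ∪ a, g(g(l ∪ c, c ∪ (l ∪ a), g(c, l, l)), g(l, l, l) ∪ g(l, l, c), l ∪ l ∪ l ∪ c ∪ c ∪ l))
Simplify inside:  g((c ∪ (a ∪ l)) ∪ (l ∪ c) ∪ (c ∪ l), g((a ∪ l) ∪ (l ∪ c) ∪ c ∪ c, (c ∪ c) ∪ c ∪ (l ∪ a) ∪ c ∪ l, g(l, l, c) ∪ g(l, l, c)) ∪ a, g(g(l ∪ c, c ∪ (l ∪ a), g(c, l, l)), g(l, l, l) ∪ g(l, l, c), l ∪ l ∪ l ∪ c ∪ c ∪ l))  →  g(c ∪ c ∪ c ∪ l ∪ l ∪ l, g(c ∪ c ∪ c ∪ l ∪ l, c ∪ c ∪ c ∪ c ∪ l ∪ l, g(l, l, c) ∪ g(l, l, c)), g(g(c ∪ l, c ∪ l, g(c, l, l)), g(l, l, c) ∪ g(l, l, l), c ∪ c ∪ l ∪ l ∪ l ∪ l))
Units out:  drop a (×2)
Sort:  g(c ∪ c ∪ c ∪ l ∪ l ∪ l, g(c ∪ c ∪ c ∪ l ∪ l, c ∪ c ∪ c ∪ c ∪ l ∪ l, g(l, l, c) ∪ g(l, l, c)), g(g(c ∪ l, c ∪ l, g(c, l, l)), g(l, l, c) ∪ g(l, l, l), c ∪ c ∪ l ∪ l ∪ l ∪ l))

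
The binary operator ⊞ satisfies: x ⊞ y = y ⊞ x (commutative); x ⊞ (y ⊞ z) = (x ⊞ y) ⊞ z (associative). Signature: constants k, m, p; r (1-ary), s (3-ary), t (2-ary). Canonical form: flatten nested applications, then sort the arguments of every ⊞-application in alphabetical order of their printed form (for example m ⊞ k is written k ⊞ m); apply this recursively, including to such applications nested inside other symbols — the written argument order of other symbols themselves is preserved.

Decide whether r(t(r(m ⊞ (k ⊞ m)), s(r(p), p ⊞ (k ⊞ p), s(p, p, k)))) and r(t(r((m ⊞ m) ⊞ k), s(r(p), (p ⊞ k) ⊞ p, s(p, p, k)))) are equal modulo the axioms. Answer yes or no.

Left:  r(t(r(m ⊞ (k ⊞ m)), s(r(p), p ⊞ (k ⊞ p), s(p, p, k))))
  Focus inside:  p ⊞ (k ⊞ p)
  Merge nested applications:  p ⊞ k ⊞ p
  Sort:  k ⊞ p ⊞ p
  Reassemble:  r(t(r(k ⊞ m ⊞ m), s(r(p), k ⊞ p ⊞ p, s(p, p, k))))
Right:  r(t(r((m ⊞ m) ⊞ k), s(r(p), (p ⊞ k) ⊞ p, s(p, p, k))))
  Descend into:  (p ⊞ k) ⊞ p
  Flatten:  p ⊞ k ⊞ p
  Sort arguments:  k ⊞ p ⊞ p
  Reassemble:  r(t(r(k ⊞ m ⊞ m), s(r(p), k ⊞ p ⊞ p, s(p, p, k))))

Answer: yes — both canonical forms are r(t(r(k ⊞ m ⊞ m), s(r(p), k ⊞ p ⊞ p, s(p, p, k))))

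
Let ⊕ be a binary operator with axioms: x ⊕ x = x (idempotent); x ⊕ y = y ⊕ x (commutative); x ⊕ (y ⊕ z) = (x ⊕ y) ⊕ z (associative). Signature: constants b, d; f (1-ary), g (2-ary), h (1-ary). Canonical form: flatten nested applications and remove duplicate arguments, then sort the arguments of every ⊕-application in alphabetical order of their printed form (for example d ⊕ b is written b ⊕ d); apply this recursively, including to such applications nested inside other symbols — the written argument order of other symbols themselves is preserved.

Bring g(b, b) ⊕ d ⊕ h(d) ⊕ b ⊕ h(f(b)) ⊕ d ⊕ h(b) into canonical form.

Answer: b ⊕ d ⊕ g(b, b) ⊕ h(b) ⊕ h(d) ⊕ h(f(b))

Derivation:
Deduplicate:  drop duplicate d
Sort:  b ⊕ d ⊕ g(b, b) ⊕ h(b) ⊕ h(d) ⊕ h(f(b))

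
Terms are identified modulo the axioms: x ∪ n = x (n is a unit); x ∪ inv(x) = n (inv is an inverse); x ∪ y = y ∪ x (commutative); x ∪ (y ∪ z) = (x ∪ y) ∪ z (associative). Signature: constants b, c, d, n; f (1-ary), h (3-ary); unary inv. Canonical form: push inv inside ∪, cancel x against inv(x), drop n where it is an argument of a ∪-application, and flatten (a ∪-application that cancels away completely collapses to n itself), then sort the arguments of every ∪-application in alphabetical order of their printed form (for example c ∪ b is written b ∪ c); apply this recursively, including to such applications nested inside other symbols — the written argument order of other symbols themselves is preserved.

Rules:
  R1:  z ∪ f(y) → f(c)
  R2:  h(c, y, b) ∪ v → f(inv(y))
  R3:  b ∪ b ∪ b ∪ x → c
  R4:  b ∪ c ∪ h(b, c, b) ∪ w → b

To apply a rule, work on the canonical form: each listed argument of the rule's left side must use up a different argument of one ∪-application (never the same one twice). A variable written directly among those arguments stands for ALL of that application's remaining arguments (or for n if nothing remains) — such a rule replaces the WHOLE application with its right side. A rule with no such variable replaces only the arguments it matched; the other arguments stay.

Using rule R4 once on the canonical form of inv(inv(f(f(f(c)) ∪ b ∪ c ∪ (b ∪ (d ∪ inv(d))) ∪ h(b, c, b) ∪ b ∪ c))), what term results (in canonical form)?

Canonical form:  f(b ∪ b ∪ b ∪ c ∪ c ∪ f(f(c)) ∪ h(b, c, b))
R4 matches:  uses b, c, h(b, c, b);  w := b ∪ b ∪ c ∪ f(f(c))
The variable takes the whole remainder — replace the entire application.
Result:  f(b)

Answer: f(b)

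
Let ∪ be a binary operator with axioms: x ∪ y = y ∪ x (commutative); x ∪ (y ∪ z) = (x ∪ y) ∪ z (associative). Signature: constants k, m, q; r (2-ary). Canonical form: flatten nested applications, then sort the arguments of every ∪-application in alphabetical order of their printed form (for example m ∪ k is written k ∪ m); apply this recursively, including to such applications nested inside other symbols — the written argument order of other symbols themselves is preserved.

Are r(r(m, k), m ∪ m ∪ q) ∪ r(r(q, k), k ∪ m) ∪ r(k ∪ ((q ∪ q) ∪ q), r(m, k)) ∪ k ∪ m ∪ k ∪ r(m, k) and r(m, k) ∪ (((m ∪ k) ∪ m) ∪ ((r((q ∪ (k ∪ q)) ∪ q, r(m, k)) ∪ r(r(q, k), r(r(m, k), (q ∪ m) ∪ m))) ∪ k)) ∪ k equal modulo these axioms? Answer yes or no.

Answer: no — k ∪ k ∪ m ∪ r(k ∪ q ∪ q ∪ q, r(m, k)) ∪ r(m, k) ∪ r(r(m, k), m ∪ m ∪ q) ∪ r(r(q, k), k ∪ m) vs k ∪ k ∪ k ∪ m ∪ m ∪ r(k ∪ q ∪ q ∪ q, r(m, k)) ∪ r(m, k) ∪ r(r(q, k), r(r(m, k), m ∪ m ∪ q))

Derivation:
Left:  r(r(m, k), m ∪ m ∪ q) ∪ r(r(q, k), k ∪ m) ∪ r(k ∪ ((q ∪ q) ∪ q), r(m, k)) ∪ k ∪ m ∪ k ∪ r(m, k)
  Simplify inside:  r(k ∪ ((q ∪ q) ∪ q), r(m, k))  →  r(k ∪ q ∪ q ∪ q, r(m, k))
  Sort:  k ∪ k ∪ m ∪ r(k ∪ q ∪ q ∪ q, r(m, k)) ∪ r(m, k) ∪ r(r(m, k), m ∪ m ∪ q) ∪ r(r(q, k), k ∪ m)
Right:  r(m, k) ∪ (((m ∪ k) ∪ m) ∪ ((r((q ∪ (k ∪ q)) ∪ q, r(m, k)) ∪ r(r(q, k), r(r(m, k), (q ∪ m) ∪ m))) ∪ k)) ∪ k
  Merge nested applications:  r(m, k) ∪ m ∪ k ∪ m ∪ r((q ∪ (k ∪ q)) ∪ q, r(m, k)) ∪ r(r(q, k), r(r(m, k), (q ∪ m) ∪ m)) ∪ k ∪ k
  Simplify inside:  r((q ∪ (k ∪ q)) ∪ q, r(m, k))  →  r(k ∪ q ∪ q ∪ q, r(m, k))
  Canonicalize subterm:  r(r(q, k), r(r(m, k), (q ∪ m) ∪ m))  →  r(r(q, k), r(r(m, k), m ∪ m ∪ q))
  Order the arguments:  k ∪ k ∪ k ∪ m ∪ m ∪ r(k ∪ q ∪ q ∪ q, r(m, k)) ∪ r(m, k) ∪ r(r(q, k), r(r(m, k), m ∪ m ∪ q))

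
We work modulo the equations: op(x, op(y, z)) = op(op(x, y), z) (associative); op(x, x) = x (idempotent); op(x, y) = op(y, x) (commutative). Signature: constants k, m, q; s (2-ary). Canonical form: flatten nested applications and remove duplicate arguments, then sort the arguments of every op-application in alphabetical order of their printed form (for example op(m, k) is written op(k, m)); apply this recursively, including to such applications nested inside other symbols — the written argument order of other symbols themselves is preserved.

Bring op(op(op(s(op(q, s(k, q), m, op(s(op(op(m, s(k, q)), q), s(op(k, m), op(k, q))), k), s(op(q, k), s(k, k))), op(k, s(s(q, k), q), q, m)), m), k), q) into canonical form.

Flatten:  op(s(op(q, s(k, q), m, op(s(op(op(m, s(k, q)), q), s(op(k, m), op(k, q))), k), s(op(q, k), s(k, k))), op(k, s(s(q, k), q), q, m)), m, k, q)
Canonicalize subterm:  s(op(q, s(k, q), m, op(s(op(op(m, s(k, q)), q), s(op(k, m), op(k, q))), k), s(op(q, k), s(k, k))), op(k, s(s(q, k), q), q, m))  →  s(op(k, m, q, s(k, q), s(op(k, q), s(k, k)), s(op(m, q, s(k, q)), s(op(k, m), op(k, q)))), op(k, m, q, s(s(q, k), q)))
Order the arguments:  op(k, m, q, s(op(k, m, q, s(k, q), s(op(k, q), s(k, k)), s(op(m, q, s(k, q)), s(op(k, m), op(k, q)))), op(k, m, q, s(s(q, k), q))))

Answer: op(k, m, q, s(op(k, m, q, s(k, q), s(op(k, q), s(k, k)), s(op(m, q, s(k, q)), s(op(k, m), op(k, q)))), op(k, m, q, s(s(q, k), q))))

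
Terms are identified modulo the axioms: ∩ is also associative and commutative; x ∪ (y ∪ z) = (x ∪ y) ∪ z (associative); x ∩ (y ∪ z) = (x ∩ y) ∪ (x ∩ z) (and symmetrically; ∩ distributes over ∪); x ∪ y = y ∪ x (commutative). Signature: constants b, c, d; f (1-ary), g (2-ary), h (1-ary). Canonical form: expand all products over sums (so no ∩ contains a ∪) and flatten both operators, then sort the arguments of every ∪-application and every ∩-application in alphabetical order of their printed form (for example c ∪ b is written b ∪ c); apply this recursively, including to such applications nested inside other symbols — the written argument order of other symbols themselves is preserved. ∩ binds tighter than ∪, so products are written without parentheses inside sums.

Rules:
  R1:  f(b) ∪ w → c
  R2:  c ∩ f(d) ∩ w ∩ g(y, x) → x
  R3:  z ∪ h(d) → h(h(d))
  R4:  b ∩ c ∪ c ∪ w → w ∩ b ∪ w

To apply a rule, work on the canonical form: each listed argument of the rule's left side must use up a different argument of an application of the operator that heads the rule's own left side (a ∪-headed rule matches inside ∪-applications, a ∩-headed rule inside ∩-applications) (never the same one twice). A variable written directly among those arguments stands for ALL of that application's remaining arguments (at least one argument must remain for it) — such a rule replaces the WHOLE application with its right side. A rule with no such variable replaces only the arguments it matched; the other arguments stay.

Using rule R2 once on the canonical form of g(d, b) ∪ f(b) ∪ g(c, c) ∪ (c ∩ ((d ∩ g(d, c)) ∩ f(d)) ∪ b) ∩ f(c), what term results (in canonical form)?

Answer: b ∩ f(c) ∪ c ∪ f(b) ∪ g(c, c) ∪ g(d, b)

Derivation:
Canonical form:  b ∩ f(c) ∪ c ∩ d ∩ f(c) ∩ f(d) ∩ g(d, c) ∪ f(b) ∪ g(c, c) ∪ g(d, b)
R2 matches:  uses c, f(d), g(d, c);  w := d ∩ f(c), x := c, y := d
The variable takes the whole remainder — replace the entire application.
New term:  b ∩ f(c) ∪ c ∪ f(b) ∪ g(c, c) ∪ g(d, b)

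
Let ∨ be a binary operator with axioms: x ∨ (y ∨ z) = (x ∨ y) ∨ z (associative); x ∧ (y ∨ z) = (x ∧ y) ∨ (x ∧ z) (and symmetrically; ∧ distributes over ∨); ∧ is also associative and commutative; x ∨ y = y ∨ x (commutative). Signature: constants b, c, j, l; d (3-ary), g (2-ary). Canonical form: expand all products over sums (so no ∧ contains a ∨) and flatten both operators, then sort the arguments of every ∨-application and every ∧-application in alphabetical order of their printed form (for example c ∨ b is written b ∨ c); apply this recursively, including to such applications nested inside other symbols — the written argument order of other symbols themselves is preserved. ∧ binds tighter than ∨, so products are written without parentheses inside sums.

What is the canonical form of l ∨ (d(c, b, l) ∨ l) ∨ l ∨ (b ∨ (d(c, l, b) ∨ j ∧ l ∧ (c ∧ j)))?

Answer: b ∨ c ∧ j ∧ j ∧ l ∨ d(c, b, l) ∨ d(c, l, b) ∨ l ∨ l ∨ l

Derivation:
Un-nest:  l ∨ d(c, b, l) ∨ l ∨ l ∨ b ∨ d(c, l, b) ∨ c ∧ j ∧ j ∧ l
Sort arguments:  b ∨ c ∧ j ∧ j ∧ l ∨ d(c, b, l) ∨ d(c, l, b) ∨ l ∨ l ∨ l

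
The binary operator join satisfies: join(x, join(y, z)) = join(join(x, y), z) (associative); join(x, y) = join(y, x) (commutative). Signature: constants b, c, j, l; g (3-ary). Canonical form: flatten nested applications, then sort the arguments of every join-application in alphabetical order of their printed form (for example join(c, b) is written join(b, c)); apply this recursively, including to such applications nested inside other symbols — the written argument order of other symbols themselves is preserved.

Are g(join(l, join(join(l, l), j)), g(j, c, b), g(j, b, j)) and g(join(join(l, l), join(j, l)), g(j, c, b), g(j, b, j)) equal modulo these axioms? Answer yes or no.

Left:  g(join(l, join(join(l, l), j)), g(j, c, b), g(j, b, j))
  Descend into:  join(l, join(join(l, l), j))
  Flatten:  join(l, l, l, j)
  Order the arguments:  join(j, l, l, l)
  Put back:  g(join(j, l, l, l), g(j, c, b), g(j, b, j))
Right:  g(join(join(l, l), join(j, l)), g(j, c, b), g(j, b, j))
  Descend into:  join(join(l, l), join(j, l))
  Merge nested applications:  join(l, l, j, l)
  Sort:  join(j, l, l, l)
  Put back:  g(join(j, l, l, l), g(j, c, b), g(j, b, j))

Answer: yes — both canonical forms are g(join(j, l, l, l), g(j, c, b), g(j, b, j))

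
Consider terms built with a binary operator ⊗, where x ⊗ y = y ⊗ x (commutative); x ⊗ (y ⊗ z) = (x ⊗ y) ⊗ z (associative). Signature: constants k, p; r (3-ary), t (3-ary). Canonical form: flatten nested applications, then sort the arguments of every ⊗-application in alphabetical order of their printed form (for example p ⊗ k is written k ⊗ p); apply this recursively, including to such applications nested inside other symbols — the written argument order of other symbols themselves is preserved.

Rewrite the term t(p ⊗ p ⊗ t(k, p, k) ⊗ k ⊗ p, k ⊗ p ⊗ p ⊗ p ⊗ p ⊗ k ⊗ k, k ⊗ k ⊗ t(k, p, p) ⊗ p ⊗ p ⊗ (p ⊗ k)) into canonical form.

Answer: t(k ⊗ p ⊗ p ⊗ p ⊗ t(k, p, k), k ⊗ k ⊗ k ⊗ p ⊗ p ⊗ p ⊗ p, k ⊗ k ⊗ k ⊗ p ⊗ p ⊗ p ⊗ t(k, p, p))

Derivation:
Focus inside:  k ⊗ k ⊗ t(k, p, p) ⊗ p ⊗ p ⊗ (p ⊗ k)
Un-nest:  k ⊗ k ⊗ t(k, p, p) ⊗ p ⊗ p ⊗ p ⊗ k
Sort:  k ⊗ k ⊗ k ⊗ p ⊗ p ⊗ p ⊗ t(k, p, p)
Put back:  t(k ⊗ p ⊗ p ⊗ p ⊗ t(k, p, k), k ⊗ k ⊗ k ⊗ p ⊗ p ⊗ p ⊗ p, k ⊗ k ⊗ k ⊗ p ⊗ p ⊗ p ⊗ t(k, p, p))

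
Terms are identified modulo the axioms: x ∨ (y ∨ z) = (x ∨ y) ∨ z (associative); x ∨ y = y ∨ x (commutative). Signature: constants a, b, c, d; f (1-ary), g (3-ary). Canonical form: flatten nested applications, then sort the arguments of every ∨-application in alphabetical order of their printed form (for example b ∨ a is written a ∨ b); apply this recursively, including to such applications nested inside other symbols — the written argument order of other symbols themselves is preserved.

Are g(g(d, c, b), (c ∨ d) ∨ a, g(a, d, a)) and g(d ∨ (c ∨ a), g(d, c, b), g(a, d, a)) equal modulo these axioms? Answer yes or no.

Left:  g(g(d, c, b), (c ∨ d) ∨ a, g(a, d, a))
  Descend into:  (c ∨ d) ∨ a
  Merge nested applications:  c ∨ d ∨ a
  Sort:  a ∨ c ∨ d
  Rebuild:  g(g(d, c, b), a ∨ c ∨ d, g(a, d, a))
Right:  g(d ∨ (c ∨ a), g(d, c, b), g(a, d, a))
  Work inside:  d ∨ (c ∨ a)
  Merge nested applications:  d ∨ c ∨ a
  Sort arguments:  a ∨ c ∨ d
  Rebuild:  g(a ∨ c ∨ d, g(d, c, b), g(a, d, a))

Answer: no — g(g(d, c, b), a ∨ c ∨ d, g(a, d, a)) vs g(a ∨ c ∨ d, g(d, c, b), g(a, d, a))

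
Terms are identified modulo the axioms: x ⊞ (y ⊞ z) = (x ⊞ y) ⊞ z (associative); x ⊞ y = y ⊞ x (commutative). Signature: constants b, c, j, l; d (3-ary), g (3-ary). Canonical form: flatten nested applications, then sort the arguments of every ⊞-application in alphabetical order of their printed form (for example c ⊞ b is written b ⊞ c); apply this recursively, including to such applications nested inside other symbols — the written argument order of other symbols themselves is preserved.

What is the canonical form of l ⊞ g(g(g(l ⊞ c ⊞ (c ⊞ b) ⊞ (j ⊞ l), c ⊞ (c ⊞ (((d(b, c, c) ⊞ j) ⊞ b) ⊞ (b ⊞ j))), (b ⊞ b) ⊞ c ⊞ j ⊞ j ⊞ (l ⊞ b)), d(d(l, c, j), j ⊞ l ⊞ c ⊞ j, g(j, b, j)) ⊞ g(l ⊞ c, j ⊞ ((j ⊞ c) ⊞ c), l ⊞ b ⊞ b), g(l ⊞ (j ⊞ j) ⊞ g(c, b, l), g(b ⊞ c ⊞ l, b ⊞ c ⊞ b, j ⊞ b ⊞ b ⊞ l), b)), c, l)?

Simplify inside:  g(g(g(l ⊞ c ⊞ (c ⊞ b) ⊞ (j ⊞ l), c ⊞ (c ⊞ (((d(b, c, c) ⊞ j) ⊞ b) ⊞ (b ⊞ j))), (b ⊞ b) ⊞ c ⊞ j ⊞ j ⊞ (l ⊞ b)), d(d(l, c, j), j ⊞ l ⊞ c ⊞ j, g(j, b, j)) ⊞ g(l ⊞ c, j ⊞ ((j ⊞ c) ⊞ c), l ⊞ b ⊞ b), g(l ⊞ (j ⊞ j) ⊞ g(c, b, l), g(b ⊞ c ⊞ l, b ⊞ c ⊞ b, j ⊞ b ⊞ b ⊞ l), b)), c, l)  →  g(g(g(b ⊞ c ⊞ c ⊞ j ⊞ l ⊞ l, b ⊞ b ⊞ c ⊞ c ⊞ d(b, c, c) ⊞ j ⊞ j, b ⊞ b ⊞ b ⊞ c ⊞ j ⊞ j ⊞ l), d(d(l, c, j), c ⊞ j ⊞ j ⊞ l, g(j, b, j)) ⊞ g(c ⊞ l, c ⊞ c ⊞ j ⊞ j, b ⊞ b ⊞ l), g(g(c, b, l) ⊞ j ⊞ j ⊞ l, g(b ⊞ c ⊞ l, b ⊞ b ⊞ c, b ⊞ b ⊞ j ⊞ l), b)), c, l)
Sort:  g(g(g(b ⊞ c ⊞ c ⊞ j ⊞ l ⊞ l, b ⊞ b ⊞ c ⊞ c ⊞ d(b, c, c) ⊞ j ⊞ j, b ⊞ b ⊞ b ⊞ c ⊞ j ⊞ j ⊞ l), d(d(l, c, j), c ⊞ j ⊞ j ⊞ l, g(j, b, j)) ⊞ g(c ⊞ l, c ⊞ c ⊞ j ⊞ j, b ⊞ b ⊞ l), g(g(c, b, l) ⊞ j ⊞ j ⊞ l, g(b ⊞ c ⊞ l, b ⊞ b ⊞ c, b ⊞ b ⊞ j ⊞ l), b)), c, l) ⊞ l

Answer: g(g(g(b ⊞ c ⊞ c ⊞ j ⊞ l ⊞ l, b ⊞ b ⊞ c ⊞ c ⊞ d(b, c, c) ⊞ j ⊞ j, b ⊞ b ⊞ b ⊞ c ⊞ j ⊞ j ⊞ l), d(d(l, c, j), c ⊞ j ⊞ j ⊞ l, g(j, b, j)) ⊞ g(c ⊞ l, c ⊞ c ⊞ j ⊞ j, b ⊞ b ⊞ l), g(g(c, b, l) ⊞ j ⊞ j ⊞ l, g(b ⊞ c ⊞ l, b ⊞ b ⊞ c, b ⊞ b ⊞ j ⊞ l), b)), c, l) ⊞ l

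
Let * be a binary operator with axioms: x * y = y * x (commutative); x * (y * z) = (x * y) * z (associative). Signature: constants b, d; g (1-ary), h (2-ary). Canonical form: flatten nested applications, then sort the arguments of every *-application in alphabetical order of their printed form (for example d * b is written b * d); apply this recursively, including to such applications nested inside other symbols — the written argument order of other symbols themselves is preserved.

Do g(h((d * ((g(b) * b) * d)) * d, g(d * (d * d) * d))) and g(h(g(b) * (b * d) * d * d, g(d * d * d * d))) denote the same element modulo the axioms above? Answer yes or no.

Answer: yes — both canonical forms are g(h(b * d * d * d * g(b), g(d * d * d * d)))

Derivation:
Left:  g(h((d * ((g(b) * b) * d)) * d, g(d * (d * d) * d)))
  Focus inside:  (d * ((g(b) * b) * d)) * d
  Flatten:  d * g(b) * b * d * d
  Order the arguments:  b * d * d * d * g(b)
  Rebuild:  g(h(b * d * d * d * g(b), g(d * d * d * d)))
Right:  g(h(g(b) * (b * d) * d * d, g(d * d * d * d)))
  Focus inside:  g(b) * (b * d) * d * d
  Flatten:  g(b) * b * d * d * d
  Order the arguments:  b * d * d * d * g(b)
  Reassemble:  g(h(b * d * d * d * g(b), g(d * d * d * d)))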